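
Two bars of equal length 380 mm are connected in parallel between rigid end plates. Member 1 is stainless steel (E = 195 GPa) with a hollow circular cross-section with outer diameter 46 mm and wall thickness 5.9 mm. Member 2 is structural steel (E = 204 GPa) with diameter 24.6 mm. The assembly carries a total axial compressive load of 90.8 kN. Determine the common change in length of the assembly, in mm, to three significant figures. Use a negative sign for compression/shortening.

A_1 = 743.3 mm².
A_2 = 475.3 mm².
Equal strain + equilibrium ⇒ each member carries load in proportion to AE: A₁E₁ = 144900000 N, A₂E₂ = 96960000 N, ΣAE = 241900000 N.
δ = PL/ΣAE = -90800·380/241900000 = -0.1426 mm.

-0.143 mm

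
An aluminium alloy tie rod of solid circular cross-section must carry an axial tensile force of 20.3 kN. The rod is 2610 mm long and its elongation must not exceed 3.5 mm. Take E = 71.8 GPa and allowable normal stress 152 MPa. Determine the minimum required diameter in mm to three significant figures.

Required area A ≥ P/σ_allow = 20300/152 = 133.6 mm².
For a solid circular section, d ≥ √(4A/π) = 13.04 mm.
Elongation limit: A ≥ PL/(Eδ_allow) = 20300·2610/(71800·3.5) = 210.8 mm² ⇒ d ≥ 16.38 mm.
The elongation limit governs.

16.4 mm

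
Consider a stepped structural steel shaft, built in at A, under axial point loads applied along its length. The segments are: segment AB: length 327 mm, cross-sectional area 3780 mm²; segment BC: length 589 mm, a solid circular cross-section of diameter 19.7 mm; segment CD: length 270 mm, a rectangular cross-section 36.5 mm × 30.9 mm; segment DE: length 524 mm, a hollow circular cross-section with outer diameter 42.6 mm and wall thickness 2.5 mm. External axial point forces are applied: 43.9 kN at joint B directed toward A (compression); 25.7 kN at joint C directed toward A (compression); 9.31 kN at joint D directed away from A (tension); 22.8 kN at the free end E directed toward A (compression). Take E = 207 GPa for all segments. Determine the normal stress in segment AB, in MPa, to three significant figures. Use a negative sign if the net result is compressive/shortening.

-22.0 MPa

Internal axial forces (sectioning from the free end, tension +): N_DE = -22.8 kN, N_CD = -13.49 kN, N_BC = -39.19 kN, N_AB = -83.09 kN.
σ_AB = N_AB/A_AB = -83090/3780 = -21.98 MPa.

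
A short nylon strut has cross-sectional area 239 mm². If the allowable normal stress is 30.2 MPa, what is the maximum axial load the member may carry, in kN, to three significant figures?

7.22 kN

P_max = σ_allow · A = 30.2 · 239 = 7218 N = 7.218 kN.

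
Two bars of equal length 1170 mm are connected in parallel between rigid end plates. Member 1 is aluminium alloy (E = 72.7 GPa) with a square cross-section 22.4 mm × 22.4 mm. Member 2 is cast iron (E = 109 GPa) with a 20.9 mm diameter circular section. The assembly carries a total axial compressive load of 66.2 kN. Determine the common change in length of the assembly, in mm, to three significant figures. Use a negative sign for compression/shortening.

-1.05 mm

A_1 = 501.8 mm².
A_2 = 343.1 mm².
Equal strain + equilibrium ⇒ each member carries load in proportion to AE: A₁E₁ = 36480000 N, A₂E₂ = 37390000 N, ΣAE = 73870000 N.
δ = PL/ΣAE = -66200·1170/73870000 = -1.048 mm.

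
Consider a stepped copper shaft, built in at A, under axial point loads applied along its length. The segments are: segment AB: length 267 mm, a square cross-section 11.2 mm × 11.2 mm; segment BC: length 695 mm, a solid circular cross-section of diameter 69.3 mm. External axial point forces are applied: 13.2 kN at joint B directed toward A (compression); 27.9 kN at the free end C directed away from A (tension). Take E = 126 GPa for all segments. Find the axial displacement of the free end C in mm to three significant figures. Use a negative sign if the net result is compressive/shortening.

0.289 mm

Internal axial forces (sectioning from the free end, tension +): N_BC = 27.9 kN, N_AB = 14.7 kN.
A_AB = 125.4 mm².
A_BC = 3772 mm².
δ_AB = 14700·267/(125.4·126000) = 0.2483 mm
δ_BC = 27900·695/(3772·126000) = 0.0408 mm
δ = Σδ_i = 0.2891 mm.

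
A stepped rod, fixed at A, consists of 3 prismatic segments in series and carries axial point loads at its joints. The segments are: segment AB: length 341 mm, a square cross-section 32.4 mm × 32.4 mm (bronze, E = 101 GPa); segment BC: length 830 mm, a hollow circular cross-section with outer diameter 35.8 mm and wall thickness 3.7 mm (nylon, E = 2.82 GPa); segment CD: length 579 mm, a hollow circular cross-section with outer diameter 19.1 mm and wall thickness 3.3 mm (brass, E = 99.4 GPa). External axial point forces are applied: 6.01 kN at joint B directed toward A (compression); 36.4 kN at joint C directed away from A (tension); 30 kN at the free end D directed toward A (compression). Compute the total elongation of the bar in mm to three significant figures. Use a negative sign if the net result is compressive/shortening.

3.98 mm

Internal axial forces (sectioning from the free end, tension +): N_CD = -30 kN, N_BC = 6.4 kN, N_AB = 0.39 kN.
A_AB = 1050 mm².
A_BC = 373.1 mm².
A_CD = 163.8 mm².
δ_AB = 390·341/(1050·101000) = 0.001254 mm
δ_BC = 6400·830/(373.1·2820) = 5.048 mm
δ_CD = -30000·579/(163.8·99400) = -1.067 mm
δ = Σδ_i = 3.983 mm.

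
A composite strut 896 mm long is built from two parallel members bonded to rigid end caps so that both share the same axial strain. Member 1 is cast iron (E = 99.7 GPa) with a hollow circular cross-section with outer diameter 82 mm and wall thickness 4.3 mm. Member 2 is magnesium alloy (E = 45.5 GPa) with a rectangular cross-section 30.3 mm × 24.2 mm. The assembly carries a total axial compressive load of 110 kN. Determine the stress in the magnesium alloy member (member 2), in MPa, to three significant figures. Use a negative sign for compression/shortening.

A_1 = 1050 mm².
A_2 = 733.3 mm².
Equal strain + equilibrium ⇒ each member carries load in proportion to AE: A₁E₁ = 104600000 N, A₂E₂ = 33360000 N, ΣAE = 138000000 N.
σ₂ = P·E₂/ΣAE = -110000·45500/138000000 = -36.26 MPa.

-36.3 MPa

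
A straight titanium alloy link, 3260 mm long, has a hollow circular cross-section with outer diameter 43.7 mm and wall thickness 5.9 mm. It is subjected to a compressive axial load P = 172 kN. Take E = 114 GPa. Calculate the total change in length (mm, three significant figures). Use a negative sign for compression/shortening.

A = 700.6 mm².
δ_mech = NL/(AE) = -172000·3260/(700.6·114000) = -7.02 mm.

-7.02 mm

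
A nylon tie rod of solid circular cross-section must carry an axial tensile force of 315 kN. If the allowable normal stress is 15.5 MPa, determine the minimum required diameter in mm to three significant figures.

Required area A ≥ P/σ_allow = 315000/15.5 = 20320 mm².
For a solid circular section, d ≥ √(4A/π) = 160.9 mm.

161 mm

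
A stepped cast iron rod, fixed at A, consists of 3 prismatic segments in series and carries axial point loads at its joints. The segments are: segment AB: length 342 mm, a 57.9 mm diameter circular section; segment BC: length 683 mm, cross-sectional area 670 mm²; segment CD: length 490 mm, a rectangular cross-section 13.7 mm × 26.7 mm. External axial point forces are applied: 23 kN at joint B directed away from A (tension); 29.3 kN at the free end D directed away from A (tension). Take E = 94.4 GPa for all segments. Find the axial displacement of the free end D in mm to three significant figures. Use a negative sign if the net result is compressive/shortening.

Internal axial forces (sectioning from the free end, tension +): N_CD = 29.3 kN, N_BC = 29.3 kN, N_AB = 52.3 kN.
A_AB = 2633 mm².
A_CD = 365.8 mm².
δ_AB = 52300·342/(2633·94400) = 0.07196 mm
δ_BC = 29300·683/(670·94400) = 0.3164 mm
δ_CD = 29300·490/(365.8·94400) = 0.4158 mm
δ = Σδ_i = 0.8041 mm.

0.804 mm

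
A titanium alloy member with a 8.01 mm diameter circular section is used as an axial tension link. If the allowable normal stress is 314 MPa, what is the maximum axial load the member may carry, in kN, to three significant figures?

15.8 kN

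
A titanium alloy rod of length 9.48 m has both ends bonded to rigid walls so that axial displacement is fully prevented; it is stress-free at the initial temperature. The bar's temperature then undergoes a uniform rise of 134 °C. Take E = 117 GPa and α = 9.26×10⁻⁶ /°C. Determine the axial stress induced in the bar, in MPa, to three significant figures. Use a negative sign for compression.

Free thermal expansion αLΔT = 9.26e-6 · 9480 · 134 = 11.76 mm.
The walls impose strain ε = −(11.76)/9480 = -1.2408e-03; σ = Eε = 117000 · -1.2408e-03 = -145.2 MPa.

-145 MPa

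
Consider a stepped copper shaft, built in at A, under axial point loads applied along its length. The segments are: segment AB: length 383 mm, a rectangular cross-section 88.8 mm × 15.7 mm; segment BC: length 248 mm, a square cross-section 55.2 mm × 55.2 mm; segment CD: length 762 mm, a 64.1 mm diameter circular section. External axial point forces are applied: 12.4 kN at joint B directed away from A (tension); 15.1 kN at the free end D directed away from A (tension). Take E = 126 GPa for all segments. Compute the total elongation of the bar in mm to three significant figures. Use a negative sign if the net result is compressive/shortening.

Internal axial forces (sectioning from the free end, tension +): N_CD = 15.1 kN, N_BC = 15.1 kN, N_AB = 27.5 kN.
A_AB = 1394 mm².
A_BC = 3047 mm².
A_CD = 3227 mm².
δ_AB = 27500·383/(1394·126000) = 0.05996 mm
δ_BC = 15100·248/(3047·126000) = 0.009754 mm
δ_CD = 15100·762/(3227·126000) = 0.0283 mm
δ = Σδ_i = 0.09801 mm.

0.0980 mm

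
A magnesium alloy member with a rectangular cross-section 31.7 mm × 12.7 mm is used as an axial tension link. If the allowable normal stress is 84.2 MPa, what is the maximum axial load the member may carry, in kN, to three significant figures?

A = 402.6 mm².
P_max = σ_allow · A = 84.2 · 402.6 = 33900 N = 33.9 kN.

33.9 kN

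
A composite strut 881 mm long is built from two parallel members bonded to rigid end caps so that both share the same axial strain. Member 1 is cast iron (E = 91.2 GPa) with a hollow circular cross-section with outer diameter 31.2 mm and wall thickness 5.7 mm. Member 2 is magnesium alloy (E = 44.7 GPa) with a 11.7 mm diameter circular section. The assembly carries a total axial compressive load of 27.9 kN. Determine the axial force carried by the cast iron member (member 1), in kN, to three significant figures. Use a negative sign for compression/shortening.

-25.0 kN

A_1 = 456.6 mm².
A_2 = 107.5 mm².
Equal strain + equilibrium ⇒ each member carries load in proportion to AE: A₁E₁ = 41640000 N, A₂E₂ = 4806000 N, ΣAE = 46450000 N.
F₁ = P·A₁E₁/ΣAE = -27900·41640000/46450000 = -25010 N.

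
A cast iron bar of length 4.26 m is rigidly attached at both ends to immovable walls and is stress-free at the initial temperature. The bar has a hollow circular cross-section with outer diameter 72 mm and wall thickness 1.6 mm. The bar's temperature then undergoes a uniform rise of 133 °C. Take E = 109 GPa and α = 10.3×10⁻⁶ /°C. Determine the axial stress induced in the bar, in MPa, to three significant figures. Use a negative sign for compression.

Free thermal expansion αLΔT = 10.3e-6 · 4260 · 133 = 5.836 mm.
The walls impose strain ε = −(5.836)/4260 = -1.3699e-03; σ = Eε = 109000 · -1.3699e-03 = -149.3 MPa.

-149 MPa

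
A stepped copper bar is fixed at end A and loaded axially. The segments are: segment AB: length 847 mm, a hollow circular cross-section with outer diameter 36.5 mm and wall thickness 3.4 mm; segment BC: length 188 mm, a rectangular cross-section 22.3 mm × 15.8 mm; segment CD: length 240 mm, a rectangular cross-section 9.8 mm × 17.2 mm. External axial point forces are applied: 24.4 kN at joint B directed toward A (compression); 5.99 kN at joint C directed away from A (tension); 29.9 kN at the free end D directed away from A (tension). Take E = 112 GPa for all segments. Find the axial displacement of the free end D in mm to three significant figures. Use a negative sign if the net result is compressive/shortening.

0.797 mm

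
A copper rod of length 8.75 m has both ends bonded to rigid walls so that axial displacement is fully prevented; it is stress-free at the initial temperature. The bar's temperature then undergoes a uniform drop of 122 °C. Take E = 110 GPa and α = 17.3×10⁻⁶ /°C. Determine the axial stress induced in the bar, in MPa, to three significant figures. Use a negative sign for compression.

232 MPa

Free thermal expansion αLΔT = 17.3e-6 · 8750 · -122 = -18.47 mm.
The walls impose strain ε = −(-18.47)/8750 = 2.1106e-03; σ = Eε = 110000 · 2.1106e-03 = 232.2 MPa.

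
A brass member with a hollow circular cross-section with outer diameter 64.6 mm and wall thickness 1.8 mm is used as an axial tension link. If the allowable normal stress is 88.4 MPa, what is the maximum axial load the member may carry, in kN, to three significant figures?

31.4 kN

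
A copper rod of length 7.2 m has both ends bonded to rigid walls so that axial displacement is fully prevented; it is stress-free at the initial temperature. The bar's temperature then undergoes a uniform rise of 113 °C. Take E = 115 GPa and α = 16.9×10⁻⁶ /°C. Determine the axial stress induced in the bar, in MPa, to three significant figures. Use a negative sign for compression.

Free thermal expansion αLΔT = 16.9e-6 · 7200 · 113 = 13.75 mm.
The walls impose strain ε = −(13.75)/7200 = -1.9097e-03; σ = Eε = 115000 · -1.9097e-03 = -219.6 MPa.

-220 MPa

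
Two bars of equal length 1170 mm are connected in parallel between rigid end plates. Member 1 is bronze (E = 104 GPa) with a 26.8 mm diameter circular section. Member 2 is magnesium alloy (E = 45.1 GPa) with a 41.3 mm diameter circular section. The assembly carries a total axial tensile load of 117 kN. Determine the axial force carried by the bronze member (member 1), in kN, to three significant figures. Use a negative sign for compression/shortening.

57.6 kN

A_1 = 564.1 mm².
A_2 = 1340 mm².
Equal strain + equilibrium ⇒ each member carries load in proportion to AE: A₁E₁ = 58670000 N, A₂E₂ = 60420000 N, ΣAE = 119100000 N.
F₁ = P·A₁E₁/ΣAE = 117000·58670000/119100000 = 57640 N.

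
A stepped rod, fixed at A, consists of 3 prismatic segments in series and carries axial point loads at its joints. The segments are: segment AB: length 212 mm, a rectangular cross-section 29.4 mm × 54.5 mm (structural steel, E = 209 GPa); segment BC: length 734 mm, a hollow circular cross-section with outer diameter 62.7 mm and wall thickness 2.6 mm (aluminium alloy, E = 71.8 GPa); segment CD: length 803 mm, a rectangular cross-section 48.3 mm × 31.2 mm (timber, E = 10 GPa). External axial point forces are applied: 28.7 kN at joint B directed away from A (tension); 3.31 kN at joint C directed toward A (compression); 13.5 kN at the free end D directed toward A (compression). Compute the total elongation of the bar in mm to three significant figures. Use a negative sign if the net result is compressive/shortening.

-1.06 mm

Internal axial forces (sectioning from the free end, tension +): N_CD = -13.5 kN, N_BC = -16.81 kN, N_AB = 11.89 kN.
A_AB = 1602 mm².
A_BC = 490.9 mm².
A_CD = 1507 mm².
δ_AB = 11890·212/(1602·209000) = 0.007527 mm
δ_BC = -16810·734/(490.9·71800) = -0.3501 mm
δ_CD = -13500·803/(1507·10000) = -0.7194 mm
δ = Σδ_i = -1.062 mm.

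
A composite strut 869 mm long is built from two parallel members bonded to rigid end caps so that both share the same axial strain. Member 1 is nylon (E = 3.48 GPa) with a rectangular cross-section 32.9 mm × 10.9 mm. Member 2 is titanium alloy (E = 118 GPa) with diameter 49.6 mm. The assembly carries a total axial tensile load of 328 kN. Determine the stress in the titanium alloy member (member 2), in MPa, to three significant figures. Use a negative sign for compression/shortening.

169 MPa

A_1 = 358.6 mm².
A_2 = 1932 mm².
Equal strain + equilibrium ⇒ each member carries load in proportion to AE: A₁E₁ = 1248000 N, A₂E₂ = 228000000 N, ΣAE = 229200000 N.
σ₂ = P·E₂/ΣAE = 328000·118000/229200000 = 168.8 MPa.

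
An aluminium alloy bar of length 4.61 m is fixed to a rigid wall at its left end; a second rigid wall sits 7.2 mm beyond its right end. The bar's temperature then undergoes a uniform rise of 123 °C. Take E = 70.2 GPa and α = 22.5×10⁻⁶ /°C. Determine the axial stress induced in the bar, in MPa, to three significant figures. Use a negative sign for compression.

Free thermal expansion αLΔT = 22.5e-6 · 4610 · 123 = 12.76 mm.
The walls engage after the gap closes; constrained expansion = 12.76 − 7.2 = 5.558 mm.
The walls impose strain ε = −(5.558)/4610 = -1.2057e-03; σ = Eε = 70200 · -1.2057e-03 = -84.64 MPa.

-84.6 MPa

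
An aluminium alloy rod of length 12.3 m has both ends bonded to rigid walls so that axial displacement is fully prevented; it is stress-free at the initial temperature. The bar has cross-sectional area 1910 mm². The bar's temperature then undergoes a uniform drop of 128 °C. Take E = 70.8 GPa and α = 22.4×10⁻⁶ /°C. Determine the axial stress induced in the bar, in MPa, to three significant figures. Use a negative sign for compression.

Free thermal expansion αLΔT = 22.4e-6 · 12300 · -128 = -35.27 mm.
The walls impose strain ε = −(-35.27)/12300 = 2.8672e-03; σ = Eε = 70800 · 2.8672e-03 = 203 MPa.

203 MPa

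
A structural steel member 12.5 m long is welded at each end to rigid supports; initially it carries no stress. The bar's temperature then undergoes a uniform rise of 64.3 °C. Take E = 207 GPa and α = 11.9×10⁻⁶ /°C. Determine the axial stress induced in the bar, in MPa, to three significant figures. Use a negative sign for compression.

Free thermal expansion αLΔT = 11.9e-6 · 12500 · 64.3 = 9.565 mm.
The walls impose strain ε = −(9.565)/12500 = -7.6517e-04; σ = Eε = 207000 · -7.6517e-04 = -158.4 MPa.

-158 MPa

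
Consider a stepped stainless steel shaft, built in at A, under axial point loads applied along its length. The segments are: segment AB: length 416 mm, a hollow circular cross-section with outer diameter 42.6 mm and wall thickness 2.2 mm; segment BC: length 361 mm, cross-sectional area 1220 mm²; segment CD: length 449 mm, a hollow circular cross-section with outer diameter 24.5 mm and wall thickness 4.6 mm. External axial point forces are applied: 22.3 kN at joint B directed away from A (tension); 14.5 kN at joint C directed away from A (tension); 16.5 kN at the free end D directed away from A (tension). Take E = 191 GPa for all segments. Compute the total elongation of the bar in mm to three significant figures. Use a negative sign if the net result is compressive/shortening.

Internal axial forces (sectioning from the free end, tension +): N_CD = 16.5 kN, N_BC = 31 kN, N_AB = 53.3 kN.
A_AB = 279.2 mm².
A_CD = 287.6 mm².
δ_AB = 53300·416/(279.2·191000) = 0.4158 mm
δ_BC = 31000·361/(1220·191000) = 0.04803 mm
δ_CD = 16500·449/(287.6·191000) = 0.1349 mm
δ = Σδ_i = 0.5987 mm.

0.599 mm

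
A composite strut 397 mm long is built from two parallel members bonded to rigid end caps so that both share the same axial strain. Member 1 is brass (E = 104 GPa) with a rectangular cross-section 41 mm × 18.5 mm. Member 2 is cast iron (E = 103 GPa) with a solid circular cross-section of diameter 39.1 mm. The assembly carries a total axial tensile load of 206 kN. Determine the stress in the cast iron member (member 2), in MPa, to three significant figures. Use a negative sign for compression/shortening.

A_1 = 758.5 mm².
A_2 = 1201 mm².
Equal strain + equilibrium ⇒ each member carries load in proportion to AE: A₁E₁ = 78880000 N, A₂E₂ = 123700000 N, ΣAE = 202600000 N.
σ₂ = P·E₂/ΣAE = 206000·103000/202600000 = 104.7 MPa.

105 MPa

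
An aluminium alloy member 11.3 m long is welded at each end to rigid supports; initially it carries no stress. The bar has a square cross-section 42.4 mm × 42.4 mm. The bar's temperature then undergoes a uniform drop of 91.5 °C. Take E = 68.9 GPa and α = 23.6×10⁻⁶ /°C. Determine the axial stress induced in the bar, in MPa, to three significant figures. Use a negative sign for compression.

Free thermal expansion αLΔT = 23.6e-6 · 11300 · -91.5 = -24.4 mm.
The walls impose strain ε = −(-24.4)/11300 = 2.1594e-03; σ = Eε = 68900 · 2.1594e-03 = 148.8 MPa.

149 MPa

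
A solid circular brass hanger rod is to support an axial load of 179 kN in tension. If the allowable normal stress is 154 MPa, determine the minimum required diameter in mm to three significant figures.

38.5 mm

Required area A ≥ P/σ_allow = 179000/154 = 1162 mm².
For a solid circular section, d ≥ √(4A/π) = 38.47 mm.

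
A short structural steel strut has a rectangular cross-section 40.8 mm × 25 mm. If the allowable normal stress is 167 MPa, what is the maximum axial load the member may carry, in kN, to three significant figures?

A = 1020 mm².
P_max = σ_allow · A = 167 · 1020 = 170300 N = 170.3 kN.

170 kN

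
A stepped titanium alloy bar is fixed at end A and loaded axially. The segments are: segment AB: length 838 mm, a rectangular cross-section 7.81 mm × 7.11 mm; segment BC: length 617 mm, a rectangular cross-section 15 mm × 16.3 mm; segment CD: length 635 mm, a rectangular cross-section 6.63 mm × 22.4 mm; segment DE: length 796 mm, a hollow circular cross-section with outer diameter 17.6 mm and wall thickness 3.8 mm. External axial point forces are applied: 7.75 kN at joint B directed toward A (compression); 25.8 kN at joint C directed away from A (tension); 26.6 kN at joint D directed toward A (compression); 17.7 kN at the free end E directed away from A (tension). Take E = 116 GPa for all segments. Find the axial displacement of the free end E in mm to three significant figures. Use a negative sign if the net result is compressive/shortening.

1.97 mm

Internal axial forces (sectioning from the free end, tension +): N_DE = 17.7 kN, N_CD = -8.9 kN, N_BC = 16.9 kN, N_AB = 9.15 kN.
A_AB = 55.53 mm².
A_BC = 244.5 mm².
A_CD = 148.5 mm².
A_DE = 164.7 mm².
δ_AB = 9150·838/(55.53·116000) = 1.19 mm
δ_BC = 16900·617/(244.5·116000) = 0.3677 mm
δ_CD = -8900·635/(148.5·116000) = -0.3281 mm
δ_DE = 17700·796/(164.7·116000) = 0.7373 mm
δ = Σδ_i = 1.967 mm.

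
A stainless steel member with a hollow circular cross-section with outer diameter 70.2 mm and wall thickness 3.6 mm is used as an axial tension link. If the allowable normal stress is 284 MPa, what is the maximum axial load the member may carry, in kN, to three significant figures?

214 kN

A = 753.2 mm².
P_max = σ_allow · A = 284 · 753.2 = 213900 N = 213.9 kN.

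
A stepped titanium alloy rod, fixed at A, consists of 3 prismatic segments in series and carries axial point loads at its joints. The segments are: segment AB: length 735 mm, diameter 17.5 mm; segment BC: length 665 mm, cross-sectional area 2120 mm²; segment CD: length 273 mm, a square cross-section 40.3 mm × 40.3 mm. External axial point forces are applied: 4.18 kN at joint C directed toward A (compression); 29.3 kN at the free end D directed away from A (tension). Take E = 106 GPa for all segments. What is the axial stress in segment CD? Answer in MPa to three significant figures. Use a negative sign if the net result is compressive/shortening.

Internal axial forces (sectioning from the free end, tension +): N_CD = 29.3 kN, N_BC = 25.12 kN, N_AB = 25.12 kN.
A_CD = 1624 mm².
σ_CD = N_CD/A_CD = 29300/1624 = 18.04 MPa.

18.0 MPa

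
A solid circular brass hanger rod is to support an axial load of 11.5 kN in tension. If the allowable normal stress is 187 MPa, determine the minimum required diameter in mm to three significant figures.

Required area A ≥ P/σ_allow = 11500/187 = 61.5 mm².
For a solid circular section, d ≥ √(4A/π) = 8.849 mm.

8.85 mm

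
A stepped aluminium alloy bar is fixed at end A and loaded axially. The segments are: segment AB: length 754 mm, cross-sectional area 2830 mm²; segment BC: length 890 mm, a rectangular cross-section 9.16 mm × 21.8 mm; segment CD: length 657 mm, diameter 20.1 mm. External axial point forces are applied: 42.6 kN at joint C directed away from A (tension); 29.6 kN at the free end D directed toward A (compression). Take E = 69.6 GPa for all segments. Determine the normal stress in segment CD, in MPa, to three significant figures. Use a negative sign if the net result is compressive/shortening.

-93.3 MPa

Internal axial forces (sectioning from the free end, tension +): N_CD = -29.6 kN, N_BC = 13 kN, N_AB = 13 kN.
A_CD = 317.3 mm².
σ_CD = N_CD/A_CD = -29600/317.3 = -93.28 MPa.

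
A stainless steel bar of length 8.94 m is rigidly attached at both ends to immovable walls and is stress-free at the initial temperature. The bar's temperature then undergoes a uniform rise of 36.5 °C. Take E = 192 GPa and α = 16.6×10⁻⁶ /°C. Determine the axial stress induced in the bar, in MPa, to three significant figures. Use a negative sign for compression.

-116 MPa

Free thermal expansion αLΔT = 16.6e-6 · 8940 · 36.5 = 5.417 mm.
The walls impose strain ε = −(5.417)/8940 = -6.0590e-04; σ = Eε = 192000 · -6.0590e-04 = -116.3 MPa.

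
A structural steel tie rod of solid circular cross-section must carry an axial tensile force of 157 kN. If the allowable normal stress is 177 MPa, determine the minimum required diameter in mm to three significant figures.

33.6 mm

Required area A ≥ P/σ_allow = 157000/177 = 887 mm².
For a solid circular section, d ≥ √(4A/π) = 33.61 mm.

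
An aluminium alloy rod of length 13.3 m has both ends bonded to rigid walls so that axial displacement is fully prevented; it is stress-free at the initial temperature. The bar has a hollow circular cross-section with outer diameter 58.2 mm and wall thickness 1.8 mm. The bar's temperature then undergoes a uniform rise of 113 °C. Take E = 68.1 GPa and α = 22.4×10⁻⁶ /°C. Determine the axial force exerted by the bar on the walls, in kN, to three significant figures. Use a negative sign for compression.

Free thermal expansion αLΔT = 22.4e-6 · 13300 · 113 = 33.66 mm.
The walls impose strain ε = −(33.66)/13300 = -2.5312e-03; σ = Eε = 68100 · -2.5312e-03 = -172.4 MPa.
Wall reaction R = σ·A = -172.4·318.9 = -54980 N = -54.98 kN.

-55.0 kN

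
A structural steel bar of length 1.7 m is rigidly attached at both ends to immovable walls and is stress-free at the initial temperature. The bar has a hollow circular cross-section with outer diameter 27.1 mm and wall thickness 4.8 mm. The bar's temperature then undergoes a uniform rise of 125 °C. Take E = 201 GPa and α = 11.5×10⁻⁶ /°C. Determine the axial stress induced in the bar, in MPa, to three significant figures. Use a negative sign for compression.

Free thermal expansion αLΔT = 11.5e-6 · 1700 · 125 = 2.444 mm.
The walls impose strain ε = −(2.444)/1700 = -1.4375e-03; σ = Eε = 201000 · -1.4375e-03 = -288.9 MPa.

-289 MPa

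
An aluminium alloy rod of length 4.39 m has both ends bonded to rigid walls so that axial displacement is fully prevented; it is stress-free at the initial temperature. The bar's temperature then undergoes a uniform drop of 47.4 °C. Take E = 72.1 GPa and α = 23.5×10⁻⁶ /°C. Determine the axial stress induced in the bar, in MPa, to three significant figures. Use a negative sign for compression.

Free thermal expansion αLΔT = 23.5e-6 · 4390 · -47.4 = -4.89 mm.
The walls impose strain ε = −(-4.89)/4390 = 1.1139e-03; σ = Eε = 72100 · 1.1139e-03 = 80.31 MPa.

80.3 MPa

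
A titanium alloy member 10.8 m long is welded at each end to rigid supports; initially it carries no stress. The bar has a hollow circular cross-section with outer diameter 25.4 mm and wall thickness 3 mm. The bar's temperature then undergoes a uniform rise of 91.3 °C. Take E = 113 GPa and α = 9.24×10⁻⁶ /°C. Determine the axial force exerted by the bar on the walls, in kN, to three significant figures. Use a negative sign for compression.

-20.1 kN

Free thermal expansion αLΔT = 9.24e-6 · 10800 · 91.3 = 9.111 mm.
The walls impose strain ε = −(9.111)/10800 = -8.4361e-04; σ = Eε = 113000 · -8.4361e-04 = -95.33 MPa.
Wall reaction R = σ·A = -95.33·211.1 = -20130 N = -20.13 kN.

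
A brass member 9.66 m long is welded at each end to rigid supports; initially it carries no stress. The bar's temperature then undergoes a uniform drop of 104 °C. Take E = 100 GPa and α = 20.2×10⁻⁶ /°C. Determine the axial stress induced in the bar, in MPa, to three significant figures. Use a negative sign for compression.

Free thermal expansion αLΔT = 20.2e-6 · 9660 · -104 = -20.29 mm.
The walls impose strain ε = −(-20.29)/9660 = 2.1008e-03; σ = Eε = 100000 · 2.1008e-03 = 210.1 MPa.

210 MPa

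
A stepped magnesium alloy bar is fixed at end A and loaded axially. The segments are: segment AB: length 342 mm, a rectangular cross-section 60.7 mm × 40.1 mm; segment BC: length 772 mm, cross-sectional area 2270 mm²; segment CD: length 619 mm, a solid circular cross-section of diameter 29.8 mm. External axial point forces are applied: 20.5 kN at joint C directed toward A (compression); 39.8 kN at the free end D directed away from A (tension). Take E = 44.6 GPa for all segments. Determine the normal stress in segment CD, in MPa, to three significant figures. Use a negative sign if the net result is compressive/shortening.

57.1 MPa

Internal axial forces (sectioning from the free end, tension +): N_CD = 39.8 kN, N_BC = 19.3 kN, N_AB = 19.3 kN.
A_CD = 697.5 mm².
σ_CD = N_CD/A_CD = 39800/697.5 = 57.06 MPa.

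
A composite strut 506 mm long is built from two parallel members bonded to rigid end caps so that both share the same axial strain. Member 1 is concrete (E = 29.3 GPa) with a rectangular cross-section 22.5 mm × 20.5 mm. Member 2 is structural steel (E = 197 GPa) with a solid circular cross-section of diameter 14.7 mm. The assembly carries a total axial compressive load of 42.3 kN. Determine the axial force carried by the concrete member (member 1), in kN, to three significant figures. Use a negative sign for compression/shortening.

A_1 = 461.2 mm².
A_2 = 169.7 mm².
Equal strain + equilibrium ⇒ each member carries load in proportion to AE: A₁E₁ = 13510000 N, A₂E₂ = 33430000 N, ΣAE = 46950000 N.
F₁ = P·A₁E₁/ΣAE = -42300·13510000/46950000 = -12180 N.

-12.2 kN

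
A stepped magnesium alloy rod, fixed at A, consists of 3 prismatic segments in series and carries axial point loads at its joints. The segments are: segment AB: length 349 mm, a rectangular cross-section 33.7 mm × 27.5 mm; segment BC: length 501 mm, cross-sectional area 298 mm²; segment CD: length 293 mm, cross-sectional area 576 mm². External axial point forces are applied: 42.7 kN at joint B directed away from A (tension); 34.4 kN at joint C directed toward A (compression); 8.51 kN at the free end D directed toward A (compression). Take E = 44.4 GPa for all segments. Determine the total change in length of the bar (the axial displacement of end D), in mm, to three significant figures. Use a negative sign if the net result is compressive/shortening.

Internal axial forces (sectioning from the free end, tension +): N_CD = -8.51 kN, N_BC = -42.91 kN, N_AB = -0.21 kN.
A_AB = 926.8 mm².
δ_AB = -210·349/(926.8·44400) = -0.001781 mm
δ_BC = -42910·501/(298·44400) = -1.625 mm
δ_CD = -8510·293/(576·44400) = -0.0975 mm
δ = Σδ_i = -1.724 mm.

-1.72 mm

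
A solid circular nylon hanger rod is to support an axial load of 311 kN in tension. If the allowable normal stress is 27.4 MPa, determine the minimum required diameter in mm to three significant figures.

Required area A ≥ P/σ_allow = 311000/27.4 = 11350 mm².
For a solid circular section, d ≥ √(4A/π) = 120.2 mm.

120 mm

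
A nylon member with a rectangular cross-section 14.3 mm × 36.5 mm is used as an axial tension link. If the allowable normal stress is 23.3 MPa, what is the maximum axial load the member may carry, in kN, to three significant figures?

A = 522 mm².
P_max = σ_allow · A = 23.3 · 522 = 12160 N = 12.16 kN.

12.2 kN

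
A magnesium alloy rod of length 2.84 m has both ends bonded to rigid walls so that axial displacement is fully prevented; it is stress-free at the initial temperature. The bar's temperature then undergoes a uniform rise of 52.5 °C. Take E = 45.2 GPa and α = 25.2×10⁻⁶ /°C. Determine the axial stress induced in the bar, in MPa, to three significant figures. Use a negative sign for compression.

Free thermal expansion αLΔT = 25.2e-6 · 2840 · 52.5 = 3.757 mm.
The walls impose strain ε = −(3.757)/2840 = -1.3230e-03; σ = Eε = 45200 · -1.3230e-03 = -59.8 MPa.

-59.8 MPa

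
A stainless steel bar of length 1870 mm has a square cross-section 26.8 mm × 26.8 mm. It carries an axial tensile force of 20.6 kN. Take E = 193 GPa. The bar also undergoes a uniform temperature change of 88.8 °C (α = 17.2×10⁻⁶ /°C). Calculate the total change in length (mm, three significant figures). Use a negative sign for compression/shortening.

3.13 mm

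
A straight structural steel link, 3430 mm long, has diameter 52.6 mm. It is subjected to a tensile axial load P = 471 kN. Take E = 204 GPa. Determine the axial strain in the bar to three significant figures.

0.00106

A = 2173 mm².
σ = N/A = 216.8 MPa; ε = σ/E = 216.8/204000 = 1.063e-03.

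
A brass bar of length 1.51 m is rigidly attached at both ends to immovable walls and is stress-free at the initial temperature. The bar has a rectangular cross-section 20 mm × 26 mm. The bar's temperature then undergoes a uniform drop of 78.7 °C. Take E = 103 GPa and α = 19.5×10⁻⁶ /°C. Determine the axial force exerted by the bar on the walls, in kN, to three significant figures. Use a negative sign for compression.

82.2 kN

Free thermal expansion αLΔT = 19.5e-6 · 1510 · -78.7 = -2.317 mm.
The walls impose strain ε = −(-2.317)/1510 = 1.5347e-03; σ = Eε = 103000 · 1.5347e-03 = 158.1 MPa.
Wall reaction R = σ·A = 158.1·520 = 82200 N = 82.2 kN.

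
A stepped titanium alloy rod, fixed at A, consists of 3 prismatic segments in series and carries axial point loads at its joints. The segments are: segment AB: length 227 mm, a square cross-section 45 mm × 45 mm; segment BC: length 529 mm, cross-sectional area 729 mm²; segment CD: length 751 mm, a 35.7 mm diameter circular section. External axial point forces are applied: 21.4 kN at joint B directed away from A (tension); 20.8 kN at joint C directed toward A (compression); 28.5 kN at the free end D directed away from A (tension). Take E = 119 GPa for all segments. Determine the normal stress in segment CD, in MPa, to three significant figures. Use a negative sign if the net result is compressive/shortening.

Internal axial forces (sectioning from the free end, tension +): N_CD = 28.5 kN, N_BC = 7.7 kN, N_AB = 29.1 kN.
A_CD = 1001 mm².
σ_CD = N_CD/A_CD = 28500/1001 = 28.47 MPa.

28.5 MPa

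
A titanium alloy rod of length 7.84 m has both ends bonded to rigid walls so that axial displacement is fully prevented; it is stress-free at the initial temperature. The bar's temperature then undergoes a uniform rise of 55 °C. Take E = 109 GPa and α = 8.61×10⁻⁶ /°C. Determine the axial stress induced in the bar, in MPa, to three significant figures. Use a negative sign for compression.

-51.6 MPa

Free thermal expansion αLΔT = 8.61e-6 · 7840 · 55 = 3.713 mm.
The walls impose strain ε = −(3.713)/7840 = -4.7355e-04; σ = Eε = 109000 · -4.7355e-04 = -51.62 MPa.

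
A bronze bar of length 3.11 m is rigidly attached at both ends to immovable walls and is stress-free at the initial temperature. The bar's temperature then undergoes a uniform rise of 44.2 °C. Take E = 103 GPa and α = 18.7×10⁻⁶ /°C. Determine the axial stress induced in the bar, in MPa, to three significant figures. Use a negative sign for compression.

Free thermal expansion αLΔT = 18.7e-6 · 3110 · 44.2 = 2.571 mm.
The walls impose strain ε = −(2.571)/3110 = -8.2654e-04; σ = Eε = 103000 · -8.2654e-04 = -85.13 MPa.

-85.1 MPa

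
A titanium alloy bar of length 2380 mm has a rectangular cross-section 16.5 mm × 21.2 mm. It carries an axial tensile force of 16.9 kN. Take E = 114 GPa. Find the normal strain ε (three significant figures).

4.24e-04

A = 349.8 mm².
σ = N/A = 48.31 MPa; ε = σ/E = 48.31/114000 = 4.238e-04.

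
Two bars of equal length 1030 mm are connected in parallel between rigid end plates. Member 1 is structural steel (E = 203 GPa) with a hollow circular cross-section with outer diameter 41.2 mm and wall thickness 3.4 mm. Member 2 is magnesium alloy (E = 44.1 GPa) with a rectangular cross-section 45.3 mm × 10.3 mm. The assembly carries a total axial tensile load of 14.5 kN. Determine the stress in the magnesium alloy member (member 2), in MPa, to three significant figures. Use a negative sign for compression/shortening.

A_1 = 403.8 mm².
A_2 = 466.6 mm².
Equal strain + equilibrium ⇒ each member carries load in proportion to AE: A₁E₁ = 81960000 N, A₂E₂ = 20580000 N, ΣAE = 102500000 N.
σ₂ = P·E₂/ΣAE = 14500·44100/102500000 = 6.236 MPa.

6.24 MPa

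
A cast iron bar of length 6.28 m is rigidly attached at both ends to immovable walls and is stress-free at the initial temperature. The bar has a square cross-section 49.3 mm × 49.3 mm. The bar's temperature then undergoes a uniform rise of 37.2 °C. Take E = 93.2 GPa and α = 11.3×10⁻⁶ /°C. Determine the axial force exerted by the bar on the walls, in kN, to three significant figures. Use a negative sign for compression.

-95.2 kN

Free thermal expansion αLΔT = 11.3e-6 · 6280 · 37.2 = 2.64 mm.
The walls impose strain ε = −(2.64)/6280 = -4.2036e-04; σ = Eε = 93200 · -4.2036e-04 = -39.18 MPa.
Wall reaction R = σ·A = -39.18·2430 = -95220 N = -95.22 kN.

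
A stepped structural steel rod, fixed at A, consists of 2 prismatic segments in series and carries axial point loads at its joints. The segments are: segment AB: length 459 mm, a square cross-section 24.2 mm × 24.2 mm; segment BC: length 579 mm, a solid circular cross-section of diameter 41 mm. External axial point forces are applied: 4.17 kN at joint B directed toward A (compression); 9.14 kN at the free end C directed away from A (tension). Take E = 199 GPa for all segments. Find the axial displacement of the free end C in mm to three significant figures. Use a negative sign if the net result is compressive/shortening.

0.0397 mm

Internal axial forces (sectioning from the free end, tension +): N_BC = 9.14 kN, N_AB = 4.97 kN.
A_AB = 585.6 mm².
A_BC = 1320 mm².
δ_AB = 4970·459/(585.6·199000) = 0.01957 mm
δ_BC = 9140·579/(1320·199000) = 0.02014 mm
δ = Σδ_i = 0.03972 mm.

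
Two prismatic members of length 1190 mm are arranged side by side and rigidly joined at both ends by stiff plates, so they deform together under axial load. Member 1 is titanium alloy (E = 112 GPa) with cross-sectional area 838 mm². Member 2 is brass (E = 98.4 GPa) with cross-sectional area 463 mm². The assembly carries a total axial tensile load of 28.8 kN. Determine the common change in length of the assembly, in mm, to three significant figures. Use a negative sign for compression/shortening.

Equal strain + equilibrium ⇒ each member carries load in proportion to AE: A₁E₁ = 93860000 N, A₂E₂ = 45560000 N, ΣAE = 139400000 N.
δ = PL/ΣAE = 28800·1190/139400000 = 0.2458 mm.

0.246 mm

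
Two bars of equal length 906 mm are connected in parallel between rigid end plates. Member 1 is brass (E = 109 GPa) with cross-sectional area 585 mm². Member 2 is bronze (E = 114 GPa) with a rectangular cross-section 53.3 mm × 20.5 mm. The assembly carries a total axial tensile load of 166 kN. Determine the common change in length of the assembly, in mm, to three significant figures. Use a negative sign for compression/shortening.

0.799 mm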